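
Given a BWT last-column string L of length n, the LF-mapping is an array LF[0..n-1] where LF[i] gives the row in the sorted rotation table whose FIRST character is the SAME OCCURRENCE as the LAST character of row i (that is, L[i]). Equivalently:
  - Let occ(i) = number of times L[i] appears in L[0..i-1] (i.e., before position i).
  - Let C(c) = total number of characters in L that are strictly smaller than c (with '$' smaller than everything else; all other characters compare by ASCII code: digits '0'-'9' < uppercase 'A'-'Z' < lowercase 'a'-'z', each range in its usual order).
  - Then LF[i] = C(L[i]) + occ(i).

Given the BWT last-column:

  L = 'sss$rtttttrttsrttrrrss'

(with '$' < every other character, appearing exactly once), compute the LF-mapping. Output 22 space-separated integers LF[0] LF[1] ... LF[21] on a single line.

Char counts: '$':1, 'r':6, 's':6, 't':9
C (first-col start): C('$')=0, C('r')=1, C('s')=7, C('t')=13
L[0]='s': occ=0, LF[0]=C('s')+0=7+0=7
L[1]='s': occ=1, LF[1]=C('s')+1=7+1=8
L[2]='s': occ=2, LF[2]=C('s')+2=7+2=9
L[3]='$': occ=0, LF[3]=C('$')+0=0+0=0
L[4]='r': occ=0, LF[4]=C('r')+0=1+0=1
L[5]='t': occ=0, LF[5]=C('t')+0=13+0=13
L[6]='t': occ=1, LF[6]=C('t')+1=13+1=14
L[7]='t': occ=2, LF[7]=C('t')+2=13+2=15
L[8]='t': occ=3, LF[8]=C('t')+3=13+3=16
L[9]='t': occ=4, LF[9]=C('t')+4=13+4=17
L[10]='r': occ=1, LF[10]=C('r')+1=1+1=2
L[11]='t': occ=5, LF[11]=C('t')+5=13+5=18
L[12]='t': occ=6, LF[12]=C('t')+6=13+6=19
L[13]='s': occ=3, LF[13]=C('s')+3=7+3=10
L[14]='r': occ=2, LF[14]=C('r')+2=1+2=3
L[15]='t': occ=7, LF[15]=C('t')+7=13+7=20
L[16]='t': occ=8, LF[16]=C('t')+8=13+8=21
L[17]='r': occ=3, LF[17]=C('r')+3=1+3=4
L[18]='r': occ=4, LF[18]=C('r')+4=1+4=5
L[19]='r': occ=5, LF[19]=C('r')+5=1+5=6
L[20]='s': occ=4, LF[20]=C('s')+4=7+4=11
L[21]='s': occ=5, LF[21]=C('s')+5=7+5=12

Answer: 7 8 9 0 1 13 14 15 16 17 2 18 19 10 3 20 21 4 5 6 11 12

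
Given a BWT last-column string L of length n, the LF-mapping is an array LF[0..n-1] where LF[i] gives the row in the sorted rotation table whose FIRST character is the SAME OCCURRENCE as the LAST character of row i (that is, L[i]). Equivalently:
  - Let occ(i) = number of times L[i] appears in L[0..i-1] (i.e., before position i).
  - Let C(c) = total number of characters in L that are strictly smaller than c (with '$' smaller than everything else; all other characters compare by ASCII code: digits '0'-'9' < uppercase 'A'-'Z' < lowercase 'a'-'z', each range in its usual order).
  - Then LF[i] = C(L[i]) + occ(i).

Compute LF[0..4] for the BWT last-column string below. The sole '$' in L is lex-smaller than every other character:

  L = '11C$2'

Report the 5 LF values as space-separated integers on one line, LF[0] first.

Answer: 1 2 4 0 3

Derivation:
Char counts: '$':1, '1':2, '2':1, 'C':1
C (first-col start): C('$')=0, C('1')=1, C('2')=3, C('C')=4
L[0]='1': occ=0, LF[0]=C('1')+0=1+0=1
L[1]='1': occ=1, LF[1]=C('1')+1=1+1=2
L[2]='C': occ=0, LF[2]=C('C')+0=4+0=4
L[3]='$': occ=0, LF[3]=C('$')+0=0+0=0
L[4]='2': occ=0, LF[4]=C('2')+0=3+0=3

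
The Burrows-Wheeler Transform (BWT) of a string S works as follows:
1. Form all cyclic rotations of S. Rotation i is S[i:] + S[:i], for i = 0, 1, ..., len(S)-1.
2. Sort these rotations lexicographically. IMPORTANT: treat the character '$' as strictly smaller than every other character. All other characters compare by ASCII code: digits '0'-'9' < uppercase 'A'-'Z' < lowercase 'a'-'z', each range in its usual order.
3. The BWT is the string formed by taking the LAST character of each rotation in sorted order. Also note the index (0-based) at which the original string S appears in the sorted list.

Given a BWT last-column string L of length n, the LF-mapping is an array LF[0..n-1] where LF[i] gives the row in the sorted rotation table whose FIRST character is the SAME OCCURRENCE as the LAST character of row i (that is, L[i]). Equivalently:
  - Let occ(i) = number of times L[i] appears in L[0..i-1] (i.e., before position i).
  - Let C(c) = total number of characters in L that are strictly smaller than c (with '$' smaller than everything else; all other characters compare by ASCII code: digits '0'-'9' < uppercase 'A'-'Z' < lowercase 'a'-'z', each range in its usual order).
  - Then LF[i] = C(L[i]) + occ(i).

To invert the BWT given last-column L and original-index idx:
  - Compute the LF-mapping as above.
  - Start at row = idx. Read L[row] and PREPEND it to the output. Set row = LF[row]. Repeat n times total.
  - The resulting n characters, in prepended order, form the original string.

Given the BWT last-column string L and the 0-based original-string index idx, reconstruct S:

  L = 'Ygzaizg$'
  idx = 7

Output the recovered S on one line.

LF mapping: 1 3 6 2 5 7 4 0
Walk LF starting at row 7, prepending L[row]:
  step 1: row=7, L[7]='$', prepend. Next row=LF[7]=0
  step 2: row=0, L[0]='Y', prepend. Next row=LF[0]=1
  step 3: row=1, L[1]='g', prepend. Next row=LF[1]=3
  step 4: row=3, L[3]='a', prepend. Next row=LF[3]=2
  step 5: row=2, L[2]='z', prepend. Next row=LF[2]=6
  step 6: row=6, L[6]='g', prepend. Next row=LF[6]=4
  step 7: row=4, L[4]='i', prepend. Next row=LF[4]=5
  step 8: row=5, L[5]='z', prepend. Next row=LF[5]=7
Reversed output: zigzagY$

Answer: zigzagY$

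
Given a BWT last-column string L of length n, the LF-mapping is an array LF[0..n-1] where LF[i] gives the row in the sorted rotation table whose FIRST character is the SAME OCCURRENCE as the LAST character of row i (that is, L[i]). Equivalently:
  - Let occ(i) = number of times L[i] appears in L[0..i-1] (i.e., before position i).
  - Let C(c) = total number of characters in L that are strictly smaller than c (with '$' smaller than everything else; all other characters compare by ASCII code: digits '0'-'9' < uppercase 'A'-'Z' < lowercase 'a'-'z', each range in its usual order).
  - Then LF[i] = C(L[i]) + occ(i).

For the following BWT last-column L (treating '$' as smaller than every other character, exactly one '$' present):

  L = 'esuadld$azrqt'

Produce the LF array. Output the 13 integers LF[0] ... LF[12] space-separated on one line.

Answer: 5 9 11 1 3 6 4 0 2 12 8 7 10

Derivation:
Char counts: '$':1, 'a':2, 'd':2, 'e':1, 'l':1, 'q':1, 'r':1, 's':1, 't':1, 'u':1, 'z':1
C (first-col start): C('$')=0, C('a')=1, C('d')=3, C('e')=5, C('l')=6, C('q')=7, C('r')=8, C('s')=9, C('t')=10, C('u')=11, C('z')=12
L[0]='e': occ=0, LF[0]=C('e')+0=5+0=5
L[1]='s': occ=0, LF[1]=C('s')+0=9+0=9
L[2]='u': occ=0, LF[2]=C('u')+0=11+0=11
L[3]='a': occ=0, LF[3]=C('a')+0=1+0=1
L[4]='d': occ=0, LF[4]=C('d')+0=3+0=3
L[5]='l': occ=0, LF[5]=C('l')+0=6+0=6
L[6]='d': occ=1, LF[6]=C('d')+1=3+1=4
L[7]='$': occ=0, LF[7]=C('$')+0=0+0=0
L[8]='a': occ=1, LF[8]=C('a')+1=1+1=2
L[9]='z': occ=0, LF[9]=C('z')+0=12+0=12
L[10]='r': occ=0, LF[10]=C('r')+0=8+0=8
L[11]='q': occ=0, LF[11]=C('q')+0=7+0=7
L[12]='t': occ=0, LF[12]=C('t')+0=10+0=10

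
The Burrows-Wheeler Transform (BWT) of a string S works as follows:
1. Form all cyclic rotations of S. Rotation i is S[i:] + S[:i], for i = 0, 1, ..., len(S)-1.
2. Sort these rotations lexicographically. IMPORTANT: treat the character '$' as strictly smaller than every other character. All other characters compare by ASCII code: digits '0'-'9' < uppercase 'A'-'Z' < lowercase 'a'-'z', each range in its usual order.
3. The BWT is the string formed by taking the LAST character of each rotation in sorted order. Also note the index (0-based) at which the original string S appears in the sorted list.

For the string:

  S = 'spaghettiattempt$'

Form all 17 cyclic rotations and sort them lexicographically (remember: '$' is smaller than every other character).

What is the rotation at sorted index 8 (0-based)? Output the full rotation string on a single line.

Answer: mpt$spaghettiatte

Derivation:
All 17 rotations (rotation i = S[i:]+S[:i]):
  rot[0] = spaghettiattempt$
  rot[1] = paghettiattempt$s
  rot[2] = aghettiattempt$sp
  rot[3] = ghettiattempt$spa
  rot[4] = hettiattempt$spag
  rot[5] = ettiattempt$spagh
  rot[6] = ttiattempt$spaghe
  rot[7] = tiattempt$spaghet
  rot[8] = iattempt$spaghett
  rot[9] = attempt$spaghetti
  rot[10] = ttempt$spaghettia
  rot[11] = tempt$spaghettiat
  rot[12] = empt$spaghettiatt
  rot[13] = mpt$spaghettiatte
  rot[14] = pt$spaghettiattem
  rot[15] = t$spaghettiattemp
  rot[16] = $spaghettiattempt
Sorted (with $ < everything):
  sorted[0] = $spaghettiattempt
  sorted[1] = aghettiattempt$sp
  sorted[2] = attempt$spaghetti
  sorted[3] = empt$spaghettiatt
  sorted[4] = ettiattempt$spagh
  sorted[5] = ghettiattempt$spa
  sorted[6] = hettiattempt$spag
  sorted[7] = iattempt$spaghett
  sorted[8] = mpt$spaghettiatte
  sorted[9] = paghettiattempt$s
  sorted[10] = pt$spaghettiattem
  sorted[11] = spaghettiattempt$
  sorted[12] = t$spaghettiattemp
  sorted[13] = tempt$spaghettiat
  sorted[14] = tiattempt$spaghet
  sorted[15] = ttempt$spaghettia
  sorted[16] = ttiattempt$spaghe
sorted[8] = mpt$spaghettiatte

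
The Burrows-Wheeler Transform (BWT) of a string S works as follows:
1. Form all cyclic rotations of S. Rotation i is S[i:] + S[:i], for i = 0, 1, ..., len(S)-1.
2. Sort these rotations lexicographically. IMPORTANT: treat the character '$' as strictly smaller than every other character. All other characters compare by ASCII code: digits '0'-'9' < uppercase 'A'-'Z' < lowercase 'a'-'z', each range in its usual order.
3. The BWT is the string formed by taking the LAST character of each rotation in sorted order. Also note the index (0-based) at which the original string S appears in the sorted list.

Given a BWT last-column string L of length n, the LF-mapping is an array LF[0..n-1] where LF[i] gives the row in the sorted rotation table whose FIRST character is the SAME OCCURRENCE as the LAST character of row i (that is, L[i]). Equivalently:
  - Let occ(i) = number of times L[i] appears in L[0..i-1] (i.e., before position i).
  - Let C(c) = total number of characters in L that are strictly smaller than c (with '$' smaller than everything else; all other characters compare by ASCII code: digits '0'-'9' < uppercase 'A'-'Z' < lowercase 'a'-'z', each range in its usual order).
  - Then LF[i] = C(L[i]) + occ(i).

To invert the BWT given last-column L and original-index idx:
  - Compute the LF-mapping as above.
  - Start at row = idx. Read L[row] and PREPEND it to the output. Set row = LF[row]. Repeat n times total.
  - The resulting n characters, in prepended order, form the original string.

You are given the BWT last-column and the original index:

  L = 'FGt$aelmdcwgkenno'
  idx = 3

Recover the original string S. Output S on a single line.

LF mapping: 1 2 15 0 3 6 10 11 5 4 16 8 9 7 12 13 14
Walk LF starting at row 3, prepending L[row]:
  step 1: row=3, L[3]='$', prepend. Next row=LF[3]=0
  step 2: row=0, L[0]='F', prepend. Next row=LF[0]=1
  step 3: row=1, L[1]='G', prepend. Next row=LF[1]=2
  step 4: row=2, L[2]='t', prepend. Next row=LF[2]=15
  step 5: row=15, L[15]='n', prepend. Next row=LF[15]=13
  step 6: row=13, L[13]='e', prepend. Next row=LF[13]=7
  step 7: row=7, L[7]='m', prepend. Next row=LF[7]=11
  step 8: row=11, L[11]='g', prepend. Next row=LF[11]=8
  step 9: row=8, L[8]='d', prepend. Next row=LF[8]=5
  step 10: row=5, L[5]='e', prepend. Next row=LF[5]=6
  step 11: row=6, L[6]='l', prepend. Next row=LF[6]=10
  step 12: row=10, L[10]='w', prepend. Next row=LF[10]=16
  step 13: row=16, L[16]='o', prepend. Next row=LF[16]=14
  step 14: row=14, L[14]='n', prepend. Next row=LF[14]=12
  step 15: row=12, L[12]='k', prepend. Next row=LF[12]=9
  step 16: row=9, L[9]='c', prepend. Next row=LF[9]=4
  step 17: row=4, L[4]='a', prepend. Next row=LF[4]=3
Reversed output: acknowledgmentGF$

Answer: acknowledgmentGF$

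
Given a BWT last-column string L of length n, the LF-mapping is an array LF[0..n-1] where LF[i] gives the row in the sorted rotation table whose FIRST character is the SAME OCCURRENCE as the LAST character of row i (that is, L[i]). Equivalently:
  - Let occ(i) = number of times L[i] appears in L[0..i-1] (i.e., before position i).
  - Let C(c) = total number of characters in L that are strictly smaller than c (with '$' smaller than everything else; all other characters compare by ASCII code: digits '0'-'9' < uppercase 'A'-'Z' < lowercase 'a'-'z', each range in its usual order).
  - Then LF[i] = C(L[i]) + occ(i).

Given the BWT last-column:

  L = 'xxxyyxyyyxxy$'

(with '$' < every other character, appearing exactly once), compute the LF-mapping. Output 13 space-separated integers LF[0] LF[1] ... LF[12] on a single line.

Answer: 1 2 3 7 8 4 9 10 11 5 6 12 0

Derivation:
Char counts: '$':1, 'x':6, 'y':6
C (first-col start): C('$')=0, C('x')=1, C('y')=7
L[0]='x': occ=0, LF[0]=C('x')+0=1+0=1
L[1]='x': occ=1, LF[1]=C('x')+1=1+1=2
L[2]='x': occ=2, LF[2]=C('x')+2=1+2=3
L[3]='y': occ=0, LF[3]=C('y')+0=7+0=7
L[4]='y': occ=1, LF[4]=C('y')+1=7+1=8
L[5]='x': occ=3, LF[5]=C('x')+3=1+3=4
L[6]='y': occ=2, LF[6]=C('y')+2=7+2=9
L[7]='y': occ=3, LF[7]=C('y')+3=7+3=10
L[8]='y': occ=4, LF[8]=C('y')+4=7+4=11
L[9]='x': occ=4, LF[9]=C('x')+4=1+4=5
L[10]='x': occ=5, LF[10]=C('x')+5=1+5=6
L[11]='y': occ=5, LF[11]=C('y')+5=7+5=12
L[12]='$': occ=0, LF[12]=C('$')+0=0+0=0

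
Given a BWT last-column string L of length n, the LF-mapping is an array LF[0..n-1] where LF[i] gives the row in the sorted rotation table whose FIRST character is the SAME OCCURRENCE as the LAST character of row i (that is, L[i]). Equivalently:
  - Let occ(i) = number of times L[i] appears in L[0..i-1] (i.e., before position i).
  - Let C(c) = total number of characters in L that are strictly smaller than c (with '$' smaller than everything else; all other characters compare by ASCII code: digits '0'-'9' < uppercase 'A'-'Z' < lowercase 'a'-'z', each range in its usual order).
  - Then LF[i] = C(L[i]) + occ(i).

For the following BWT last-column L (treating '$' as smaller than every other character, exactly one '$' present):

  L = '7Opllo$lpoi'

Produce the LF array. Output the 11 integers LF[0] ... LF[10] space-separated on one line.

Answer: 1 2 9 4 5 7 0 6 10 8 3

Derivation:
Char counts: '$':1, '7':1, 'O':1, 'i':1, 'l':3, 'o':2, 'p':2
C (first-col start): C('$')=0, C('7')=1, C('O')=2, C('i')=3, C('l')=4, C('o')=7, C('p')=9
L[0]='7': occ=0, LF[0]=C('7')+0=1+0=1
L[1]='O': occ=0, LF[1]=C('O')+0=2+0=2
L[2]='p': occ=0, LF[2]=C('p')+0=9+0=9
L[3]='l': occ=0, LF[3]=C('l')+0=4+0=4
L[4]='l': occ=1, LF[4]=C('l')+1=4+1=5
L[5]='o': occ=0, LF[5]=C('o')+0=7+0=7
L[6]='$': occ=0, LF[6]=C('$')+0=0+0=0
L[7]='l': occ=2, LF[7]=C('l')+2=4+2=6
L[8]='p': occ=1, LF[8]=C('p')+1=9+1=10
L[9]='o': occ=1, LF[9]=C('o')+1=7+1=8
L[10]='i': occ=0, LF[10]=C('i')+0=3+0=3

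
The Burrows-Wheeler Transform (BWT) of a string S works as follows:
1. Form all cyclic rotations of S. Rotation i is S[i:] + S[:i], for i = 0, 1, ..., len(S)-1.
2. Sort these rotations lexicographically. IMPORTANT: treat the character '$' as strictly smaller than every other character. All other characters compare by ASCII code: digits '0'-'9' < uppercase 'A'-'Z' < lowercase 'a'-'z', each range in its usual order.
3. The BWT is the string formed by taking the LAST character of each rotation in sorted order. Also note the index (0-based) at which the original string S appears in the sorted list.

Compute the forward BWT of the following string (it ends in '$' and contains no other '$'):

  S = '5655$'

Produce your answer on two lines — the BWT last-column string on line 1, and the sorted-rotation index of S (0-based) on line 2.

Answer: 556$5
3

Derivation:
All 5 rotations (rotation i = S[i:]+S[:i]):
  rot[0] = 5655$
  rot[1] = 655$5
  rot[2] = 55$56
  rot[3] = 5$565
  rot[4] = $5655
Sorted (with $ < everything):
  sorted[0] = $5655  (last char: '5')
  sorted[1] = 5$565  (last char: '5')
  sorted[2] = 55$56  (last char: '6')
  sorted[3] = 5655$  (last char: '$')
  sorted[4] = 655$5  (last char: '5')
Last column: 556$5
Original string S is at sorted index 3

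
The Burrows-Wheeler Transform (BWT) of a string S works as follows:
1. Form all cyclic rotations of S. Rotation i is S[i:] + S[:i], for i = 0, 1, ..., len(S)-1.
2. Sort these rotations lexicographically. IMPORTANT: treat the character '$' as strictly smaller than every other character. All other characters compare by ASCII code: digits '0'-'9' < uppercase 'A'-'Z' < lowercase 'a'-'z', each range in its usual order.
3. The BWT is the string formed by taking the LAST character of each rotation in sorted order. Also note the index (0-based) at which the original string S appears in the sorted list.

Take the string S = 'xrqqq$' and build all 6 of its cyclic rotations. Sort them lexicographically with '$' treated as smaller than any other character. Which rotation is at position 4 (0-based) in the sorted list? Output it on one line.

All 6 rotations (rotation i = S[i:]+S[:i]):
  rot[0] = xrqqq$
  rot[1] = rqqq$x
  rot[2] = qqq$xr
  rot[3] = qq$xrq
  rot[4] = q$xrqq
  rot[5] = $xrqqq
Sorted (with $ < everything):
  sorted[0] = $xrqqq
  sorted[1] = q$xrqq
  sorted[2] = qq$xrq
  sorted[3] = qqq$xr
  sorted[4] = rqqq$x
  sorted[5] = xrqqq$
sorted[4] = rqqq$x

Answer: rqqq$x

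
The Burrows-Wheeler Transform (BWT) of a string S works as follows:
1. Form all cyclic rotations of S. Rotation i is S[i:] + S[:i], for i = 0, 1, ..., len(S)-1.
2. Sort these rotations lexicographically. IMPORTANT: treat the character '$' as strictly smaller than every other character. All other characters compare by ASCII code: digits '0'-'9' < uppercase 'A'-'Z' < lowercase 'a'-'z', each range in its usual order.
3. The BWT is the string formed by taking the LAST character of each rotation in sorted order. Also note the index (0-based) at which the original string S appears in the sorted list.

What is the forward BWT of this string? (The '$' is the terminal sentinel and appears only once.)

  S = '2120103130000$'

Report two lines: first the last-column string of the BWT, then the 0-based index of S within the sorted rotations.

All 14 rotations (rotation i = S[i:]+S[:i]):
  rot[0] = 2120103130000$
  rot[1] = 120103130000$2
  rot[2] = 20103130000$21
  rot[3] = 0103130000$212
  rot[4] = 103130000$2120
  rot[5] = 03130000$21201
  rot[6] = 3130000$212010
  rot[7] = 130000$2120103
  rot[8] = 30000$21201031
  rot[9] = 0000$212010313
  rot[10] = 000$2120103130
  rot[11] = 00$21201031300
  rot[12] = 0$212010313000
  rot[13] = $2120103130000
Sorted (with $ < everything):
  sorted[0] = $2120103130000  (last char: '0')
  sorted[1] = 0$212010313000  (last char: '0')
  sorted[2] = 00$21201031300  (last char: '0')
  sorted[3] = 000$2120103130  (last char: '0')
  sorted[4] = 0000$212010313  (last char: '3')
  sorted[5] = 0103130000$212  (last char: '2')
  sorted[6] = 03130000$21201  (last char: '1')
  sorted[7] = 103130000$2120  (last char: '0')
  sorted[8] = 120103130000$2  (last char: '2')
  sorted[9] = 130000$2120103  (last char: '3')
  sorted[10] = 20103130000$21  (last char: '1')
  sorted[11] = 2120103130000$  (last char: '$')
  sorted[12] = 30000$21201031  (last char: '1')
  sorted[13] = 3130000$212010  (last char: '0')
Last column: 00003210231$10
Original string S is at sorted index 11

Answer: 00003210231$10
11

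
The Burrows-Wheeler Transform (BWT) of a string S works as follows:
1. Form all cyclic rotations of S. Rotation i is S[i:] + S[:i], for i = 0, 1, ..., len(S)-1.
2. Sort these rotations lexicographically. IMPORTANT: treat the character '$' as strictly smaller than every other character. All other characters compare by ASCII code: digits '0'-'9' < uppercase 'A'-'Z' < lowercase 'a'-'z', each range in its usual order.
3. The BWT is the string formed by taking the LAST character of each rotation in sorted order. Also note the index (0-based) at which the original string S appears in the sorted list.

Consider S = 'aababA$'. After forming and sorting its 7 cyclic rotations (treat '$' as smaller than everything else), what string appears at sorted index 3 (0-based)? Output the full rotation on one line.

Answer: abA$aab

Derivation:
All 7 rotations (rotation i = S[i:]+S[:i]):
  rot[0] = aababA$
  rot[1] = ababA$a
  rot[2] = babA$aa
  rot[3] = abA$aab
  rot[4] = bA$aaba
  rot[5] = A$aabab
  rot[6] = $aababA
Sorted (with $ < everything):
  sorted[0] = $aababA
  sorted[1] = A$aabab
  sorted[2] = aababA$
  sorted[3] = abA$aab
  sorted[4] = ababA$a
  sorted[5] = bA$aaba
  sorted[6] = babA$aa
sorted[3] = abA$aab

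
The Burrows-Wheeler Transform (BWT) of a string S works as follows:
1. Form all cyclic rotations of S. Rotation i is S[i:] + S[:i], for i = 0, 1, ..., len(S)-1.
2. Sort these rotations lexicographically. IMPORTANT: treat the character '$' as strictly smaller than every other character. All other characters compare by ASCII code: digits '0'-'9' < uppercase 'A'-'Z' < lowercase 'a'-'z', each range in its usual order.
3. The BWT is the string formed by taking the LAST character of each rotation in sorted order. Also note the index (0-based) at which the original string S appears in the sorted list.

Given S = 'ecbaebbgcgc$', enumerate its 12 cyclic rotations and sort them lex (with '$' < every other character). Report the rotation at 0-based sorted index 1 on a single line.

All 12 rotations (rotation i = S[i:]+S[:i]):
  rot[0] = ecbaebbgcgc$
  rot[1] = cbaebbgcgc$e
  rot[2] = baebbgcgc$ec
  rot[3] = aebbgcgc$ecb
  rot[4] = ebbgcgc$ecba
  rot[5] = bbgcgc$ecbae
  rot[6] = bgcgc$ecbaeb
  rot[7] = gcgc$ecbaebb
  rot[8] = cgc$ecbaebbg
  rot[9] = gc$ecbaebbgc
  rot[10] = c$ecbaebbgcg
  rot[11] = $ecbaebbgcgc
Sorted (with $ < everything):
  sorted[0] = $ecbaebbgcgc
  sorted[1] = aebbgcgc$ecb
  sorted[2] = baebbgcgc$ec
  sorted[3] = bbgcgc$ecbae
  sorted[4] = bgcgc$ecbaeb
  sorted[5] = c$ecbaebbgcg
  sorted[6] = cbaebbgcgc$e
  sorted[7] = cgc$ecbaebbg
  sorted[8] = ebbgcgc$ecba
  sorted[9] = ecbaebbgcgc$
  sorted[10] = gc$ecbaebbgc
  sorted[11] = gcgc$ecbaebb
sorted[1] = aebbgcgc$ecb

Answer: aebbgcgc$ecb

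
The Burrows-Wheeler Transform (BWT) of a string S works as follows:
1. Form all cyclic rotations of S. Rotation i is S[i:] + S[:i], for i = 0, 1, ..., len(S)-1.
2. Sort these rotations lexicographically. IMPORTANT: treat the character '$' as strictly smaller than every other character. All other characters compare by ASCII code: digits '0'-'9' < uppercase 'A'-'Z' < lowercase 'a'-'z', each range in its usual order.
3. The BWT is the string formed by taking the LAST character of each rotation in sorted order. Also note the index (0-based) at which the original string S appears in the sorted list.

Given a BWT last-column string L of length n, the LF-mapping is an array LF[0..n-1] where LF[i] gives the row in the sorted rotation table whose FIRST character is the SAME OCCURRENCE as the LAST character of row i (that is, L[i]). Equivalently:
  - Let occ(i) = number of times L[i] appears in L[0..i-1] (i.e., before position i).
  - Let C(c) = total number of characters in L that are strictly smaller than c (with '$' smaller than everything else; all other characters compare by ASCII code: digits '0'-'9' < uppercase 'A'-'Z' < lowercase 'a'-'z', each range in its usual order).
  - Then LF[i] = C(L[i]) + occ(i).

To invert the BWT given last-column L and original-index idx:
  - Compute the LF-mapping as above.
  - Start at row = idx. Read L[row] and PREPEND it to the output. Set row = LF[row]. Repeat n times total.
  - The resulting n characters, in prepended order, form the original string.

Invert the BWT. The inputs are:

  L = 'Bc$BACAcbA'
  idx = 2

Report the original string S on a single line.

LF mapping: 4 8 0 5 1 6 2 9 7 3
Walk LF starting at row 2, prepending L[row]:
  step 1: row=2, L[2]='$', prepend. Next row=LF[2]=0
  step 2: row=0, L[0]='B', prepend. Next row=LF[0]=4
  step 3: row=4, L[4]='A', prepend. Next row=LF[4]=1
  step 4: row=1, L[1]='c', prepend. Next row=LF[1]=8
  step 5: row=8, L[8]='b', prepend. Next row=LF[8]=7
  step 6: row=7, L[7]='c', prepend. Next row=LF[7]=9
  step 7: row=9, L[9]='A', prepend. Next row=LF[9]=3
  step 8: row=3, L[3]='B', prepend. Next row=LF[3]=5
  step 9: row=5, L[5]='C', prepend. Next row=LF[5]=6
  step 10: row=6, L[6]='A', prepend. Next row=LF[6]=2
Reversed output: ACBAcbcAB$

Answer: ACBAcbcAB$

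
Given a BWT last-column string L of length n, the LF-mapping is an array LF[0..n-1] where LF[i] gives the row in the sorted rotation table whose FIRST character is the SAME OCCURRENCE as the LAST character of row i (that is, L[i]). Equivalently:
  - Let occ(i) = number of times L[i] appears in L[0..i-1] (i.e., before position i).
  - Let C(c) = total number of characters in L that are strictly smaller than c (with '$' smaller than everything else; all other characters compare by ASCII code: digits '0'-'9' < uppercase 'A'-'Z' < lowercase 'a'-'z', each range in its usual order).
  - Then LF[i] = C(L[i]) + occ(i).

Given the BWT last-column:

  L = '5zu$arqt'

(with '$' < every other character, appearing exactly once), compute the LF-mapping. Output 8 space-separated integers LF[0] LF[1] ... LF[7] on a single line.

Char counts: '$':1, '5':1, 'a':1, 'q':1, 'r':1, 't':1, 'u':1, 'z':1
C (first-col start): C('$')=0, C('5')=1, C('a')=2, C('q')=3, C('r')=4, C('t')=5, C('u')=6, C('z')=7
L[0]='5': occ=0, LF[0]=C('5')+0=1+0=1
L[1]='z': occ=0, LF[1]=C('z')+0=7+0=7
L[2]='u': occ=0, LF[2]=C('u')+0=6+0=6
L[3]='$': occ=0, LF[3]=C('$')+0=0+0=0
L[4]='a': occ=0, LF[4]=C('a')+0=2+0=2
L[5]='r': occ=0, LF[5]=C('r')+0=4+0=4
L[6]='q': occ=0, LF[6]=C('q')+0=3+0=3
L[7]='t': occ=0, LF[7]=C('t')+0=5+0=5

Answer: 1 7 6 0 2 4 3 5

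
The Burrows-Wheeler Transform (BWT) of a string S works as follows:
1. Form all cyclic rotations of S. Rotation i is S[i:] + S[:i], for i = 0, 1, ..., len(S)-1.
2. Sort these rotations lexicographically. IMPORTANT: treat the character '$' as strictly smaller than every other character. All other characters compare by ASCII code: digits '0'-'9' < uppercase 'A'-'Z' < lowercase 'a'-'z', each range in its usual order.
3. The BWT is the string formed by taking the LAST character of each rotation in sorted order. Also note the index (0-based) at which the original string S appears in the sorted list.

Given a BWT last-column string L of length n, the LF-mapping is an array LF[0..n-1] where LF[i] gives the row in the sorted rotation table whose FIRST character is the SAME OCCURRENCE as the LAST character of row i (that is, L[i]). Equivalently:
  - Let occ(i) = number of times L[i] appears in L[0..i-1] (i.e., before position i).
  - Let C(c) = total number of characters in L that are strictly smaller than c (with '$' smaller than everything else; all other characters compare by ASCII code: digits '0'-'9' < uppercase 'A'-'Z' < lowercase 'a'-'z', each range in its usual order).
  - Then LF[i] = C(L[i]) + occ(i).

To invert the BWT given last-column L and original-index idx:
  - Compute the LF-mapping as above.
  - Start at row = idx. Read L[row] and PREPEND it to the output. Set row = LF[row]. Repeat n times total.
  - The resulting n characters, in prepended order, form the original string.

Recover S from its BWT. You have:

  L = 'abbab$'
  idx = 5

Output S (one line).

Answer: bbaba$

Derivation:
LF mapping: 1 3 4 2 5 0
Walk LF starting at row 5, prepending L[row]:
  step 1: row=5, L[5]='$', prepend. Next row=LF[5]=0
  step 2: row=0, L[0]='a', prepend. Next row=LF[0]=1
  step 3: row=1, L[1]='b', prepend. Next row=LF[1]=3
  step 4: row=3, L[3]='a', prepend. Next row=LF[3]=2
  step 5: row=2, L[2]='b', prepend. Next row=LF[2]=4
  step 6: row=4, L[4]='b', prepend. Next row=LF[4]=5
Reversed output: bbaba$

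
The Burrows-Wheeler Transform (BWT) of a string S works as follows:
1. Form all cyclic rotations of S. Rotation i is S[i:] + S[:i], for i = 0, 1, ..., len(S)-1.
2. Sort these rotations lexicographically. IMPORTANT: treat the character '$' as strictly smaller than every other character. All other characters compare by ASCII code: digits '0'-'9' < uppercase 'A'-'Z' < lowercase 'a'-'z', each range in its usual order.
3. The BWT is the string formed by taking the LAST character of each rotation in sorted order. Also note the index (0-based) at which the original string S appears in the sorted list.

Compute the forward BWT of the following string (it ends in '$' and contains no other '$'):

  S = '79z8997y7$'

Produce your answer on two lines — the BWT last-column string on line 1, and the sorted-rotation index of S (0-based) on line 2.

All 10 rotations (rotation i = S[i:]+S[:i]):
  rot[0] = 79z8997y7$
  rot[1] = 9z8997y7$7
  rot[2] = z8997y7$79
  rot[3] = 8997y7$79z
  rot[4] = 997y7$79z8
  rot[5] = 97y7$79z89
  rot[6] = 7y7$79z899
  rot[7] = y7$79z8997
  rot[8] = 7$79z8997y
  rot[9] = $79z8997y7
Sorted (with $ < everything):
  sorted[0] = $79z8997y7  (last char: '7')
  sorted[1] = 7$79z8997y  (last char: 'y')
  sorted[2] = 79z8997y7$  (last char: '$')
  sorted[3] = 7y7$79z899  (last char: '9')
  sorted[4] = 8997y7$79z  (last char: 'z')
  sorted[5] = 97y7$79z89  (last char: '9')
  sorted[6] = 997y7$79z8  (last char: '8')
  sorted[7] = 9z8997y7$7  (last char: '7')
  sorted[8] = y7$79z8997  (last char: '7')
  sorted[9] = z8997y7$79  (last char: '9')
Last column: 7y$9z98779
Original string S is at sorted index 2

Answer: 7y$9z98779
2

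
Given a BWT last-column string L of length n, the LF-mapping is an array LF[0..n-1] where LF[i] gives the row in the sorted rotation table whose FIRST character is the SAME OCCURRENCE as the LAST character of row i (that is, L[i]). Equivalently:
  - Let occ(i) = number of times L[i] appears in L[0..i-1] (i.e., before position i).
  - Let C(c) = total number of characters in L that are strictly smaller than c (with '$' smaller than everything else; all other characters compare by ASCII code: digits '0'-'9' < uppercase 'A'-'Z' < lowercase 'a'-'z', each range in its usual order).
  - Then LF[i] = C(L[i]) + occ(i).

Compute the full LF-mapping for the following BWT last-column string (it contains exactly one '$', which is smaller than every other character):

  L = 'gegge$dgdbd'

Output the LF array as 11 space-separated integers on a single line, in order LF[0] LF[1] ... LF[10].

Char counts: '$':1, 'b':1, 'd':3, 'e':2, 'g':4
C (first-col start): C('$')=0, C('b')=1, C('d')=2, C('e')=5, C('g')=7
L[0]='g': occ=0, LF[0]=C('g')+0=7+0=7
L[1]='e': occ=0, LF[1]=C('e')+0=5+0=5
L[2]='g': occ=1, LF[2]=C('g')+1=7+1=8
L[3]='g': occ=2, LF[3]=C('g')+2=7+2=9
L[4]='e': occ=1, LF[4]=C('e')+1=5+1=6
L[5]='$': occ=0, LF[5]=C('$')+0=0+0=0
L[6]='d': occ=0, LF[6]=C('d')+0=2+0=2
L[7]='g': occ=3, LF[7]=C('g')+3=7+3=10
L[8]='d': occ=1, LF[8]=C('d')+1=2+1=3
L[9]='b': occ=0, LF[9]=C('b')+0=1+0=1
L[10]='d': occ=2, LF[10]=C('d')+2=2+2=4

Answer: 7 5 8 9 6 0 2 10 3 1 4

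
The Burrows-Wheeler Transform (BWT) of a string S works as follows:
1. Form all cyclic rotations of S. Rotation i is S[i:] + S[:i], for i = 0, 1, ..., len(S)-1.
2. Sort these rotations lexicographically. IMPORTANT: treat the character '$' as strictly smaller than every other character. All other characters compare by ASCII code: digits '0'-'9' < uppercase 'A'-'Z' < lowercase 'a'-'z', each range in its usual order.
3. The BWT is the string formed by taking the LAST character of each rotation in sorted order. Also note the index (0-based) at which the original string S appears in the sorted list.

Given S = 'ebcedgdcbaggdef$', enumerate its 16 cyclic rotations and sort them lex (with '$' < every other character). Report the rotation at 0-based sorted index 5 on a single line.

Answer: cedgdcbaggdef$eb

Derivation:
All 16 rotations (rotation i = S[i:]+S[:i]):
  rot[0] = ebcedgdcbaggdef$
  rot[1] = bcedgdcbaggdef$e
  rot[2] = cedgdcbaggdef$eb
  rot[3] = edgdcbaggdef$ebc
  rot[4] = dgdcbaggdef$ebce
  rot[5] = gdcbaggdef$ebced
  rot[6] = dcbaggdef$ebcedg
  rot[7] = cbaggdef$ebcedgd
  rot[8] = baggdef$ebcedgdc
  rot[9] = aggdef$ebcedgdcb
  rot[10] = ggdef$ebcedgdcba
  rot[11] = gdef$ebcedgdcbag
  rot[12] = def$ebcedgdcbagg
  rot[13] = ef$ebcedgdcbaggd
  rot[14] = f$ebcedgdcbaggde
  rot[15] = $ebcedgdcbaggdef
Sorted (with $ < everything):
  sorted[0] = $ebcedgdcbaggdef
  sorted[1] = aggdef$ebcedgdcb
  sorted[2] = baggdef$ebcedgdc
  sorted[3] = bcedgdcbaggdef$e
  sorted[4] = cbaggdef$ebcedgd
  sorted[5] = cedgdcbaggdef$eb
  sorted[6] = dcbaggdef$ebcedg
  sorted[7] = def$ebcedgdcbagg
  sorted[8] = dgdcbaggdef$ebce
  sorted[9] = ebcedgdcbaggdef$
  sorted[10] = edgdcbaggdef$ebc
  sorted[11] = ef$ebcedgdcbaggd
  sorted[12] = f$ebcedgdcbaggde
  sorted[13] = gdcbaggdef$ebced
  sorted[14] = gdef$ebcedgdcbag
  sorted[15] = ggdef$ebcedgdcba
sorted[5] = cedgdcbaggdef$eb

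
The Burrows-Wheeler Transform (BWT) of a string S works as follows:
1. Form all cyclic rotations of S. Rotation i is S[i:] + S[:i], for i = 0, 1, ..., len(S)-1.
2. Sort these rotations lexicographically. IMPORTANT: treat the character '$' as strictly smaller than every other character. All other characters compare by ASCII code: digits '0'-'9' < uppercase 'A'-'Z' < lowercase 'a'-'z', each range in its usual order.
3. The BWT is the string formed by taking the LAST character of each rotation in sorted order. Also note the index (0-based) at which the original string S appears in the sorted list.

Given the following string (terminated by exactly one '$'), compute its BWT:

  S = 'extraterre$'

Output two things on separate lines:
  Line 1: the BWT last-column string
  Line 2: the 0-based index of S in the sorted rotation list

Answer: errt$treaxe
4

Derivation:
All 11 rotations (rotation i = S[i:]+S[:i]):
  rot[0] = extraterre$
  rot[1] = xtraterre$e
  rot[2] = traterre$ex
  rot[3] = raterre$ext
  rot[4] = aterre$extr
  rot[5] = terre$extra
  rot[6] = erre$extrat
  rot[7] = rre$extrate
  rot[8] = re$extrater
  rot[9] = e$extraterr
  rot[10] = $extraterre
Sorted (with $ < everything):
  sorted[0] = $extraterre  (last char: 'e')
  sorted[1] = aterre$extr  (last char: 'r')
  sorted[2] = e$extraterr  (last char: 'r')
  sorted[3] = erre$extrat  (last char: 't')
  sorted[4] = extraterre$  (last char: '$')
  sorted[5] = raterre$ext  (last char: 't')
  sorted[6] = re$extrater  (last char: 'r')
  sorted[7] = rre$extrate  (last char: 'e')
  sorted[8] = terre$extra  (last char: 'a')
  sorted[9] = traterre$ex  (last char: 'x')
  sorted[10] = xtraterre$e  (last char: 'e')
Last column: errt$treaxe
Original string S is at sorted index 4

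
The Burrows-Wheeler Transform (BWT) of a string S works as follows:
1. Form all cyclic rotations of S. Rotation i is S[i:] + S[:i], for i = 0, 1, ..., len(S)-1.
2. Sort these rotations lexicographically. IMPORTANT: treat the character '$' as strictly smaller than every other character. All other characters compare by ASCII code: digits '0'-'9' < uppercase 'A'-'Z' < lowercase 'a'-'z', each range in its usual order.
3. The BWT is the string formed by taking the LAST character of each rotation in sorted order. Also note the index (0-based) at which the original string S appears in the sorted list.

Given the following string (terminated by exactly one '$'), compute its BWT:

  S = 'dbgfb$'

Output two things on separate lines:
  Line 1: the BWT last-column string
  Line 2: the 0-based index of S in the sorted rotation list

Answer: bfd$gb
3

Derivation:
All 6 rotations (rotation i = S[i:]+S[:i]):
  rot[0] = dbgfb$
  rot[1] = bgfb$d
  rot[2] = gfb$db
  rot[3] = fb$dbg
  rot[4] = b$dbgf
  rot[5] = $dbgfb
Sorted (with $ < everything):
  sorted[0] = $dbgfb  (last char: 'b')
  sorted[1] = b$dbgf  (last char: 'f')
  sorted[2] = bgfb$d  (last char: 'd')
  sorted[3] = dbgfb$  (last char: '$')
  sorted[4] = fb$dbg  (last char: 'g')
  sorted[5] = gfb$db  (last char: 'b')
Last column: bfd$gb
Original string S is at sorted index 3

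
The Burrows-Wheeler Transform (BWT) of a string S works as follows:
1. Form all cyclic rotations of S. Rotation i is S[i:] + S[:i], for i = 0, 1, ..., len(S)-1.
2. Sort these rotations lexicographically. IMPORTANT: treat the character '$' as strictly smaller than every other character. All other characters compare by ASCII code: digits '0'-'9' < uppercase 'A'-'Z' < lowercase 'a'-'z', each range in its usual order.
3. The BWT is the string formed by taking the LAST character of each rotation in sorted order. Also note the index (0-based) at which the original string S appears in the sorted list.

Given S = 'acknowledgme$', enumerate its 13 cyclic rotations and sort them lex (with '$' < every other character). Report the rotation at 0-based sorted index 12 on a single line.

Answer: wledgme$ackno

Derivation:
All 13 rotations (rotation i = S[i:]+S[:i]):
  rot[0] = acknowledgme$
  rot[1] = cknowledgme$a
  rot[2] = knowledgme$ac
  rot[3] = nowledgme$ack
  rot[4] = owledgme$ackn
  rot[5] = wledgme$ackno
  rot[6] = ledgme$acknow
  rot[7] = edgme$acknowl
  rot[8] = dgme$acknowle
  rot[9] = gme$acknowled
  rot[10] = me$acknowledg
  rot[11] = e$acknowledgm
  rot[12] = $acknowledgme
Sorted (with $ < everything):
  sorted[0] = $acknowledgme
  sorted[1] = acknowledgme$
  sorted[2] = cknowledgme$a
  sorted[3] = dgme$acknowle
  sorted[4] = e$acknowledgm
  sorted[5] = edgme$acknowl
  sorted[6] = gme$acknowled
  sorted[7] = knowledgme$ac
  sorted[8] = ledgme$acknow
  sorted[9] = me$acknowledg
  sorted[10] = nowledgme$ack
  sorted[11] = owledgme$ackn
  sorted[12] = wledgme$ackno
sorted[12] = wledgme$ackno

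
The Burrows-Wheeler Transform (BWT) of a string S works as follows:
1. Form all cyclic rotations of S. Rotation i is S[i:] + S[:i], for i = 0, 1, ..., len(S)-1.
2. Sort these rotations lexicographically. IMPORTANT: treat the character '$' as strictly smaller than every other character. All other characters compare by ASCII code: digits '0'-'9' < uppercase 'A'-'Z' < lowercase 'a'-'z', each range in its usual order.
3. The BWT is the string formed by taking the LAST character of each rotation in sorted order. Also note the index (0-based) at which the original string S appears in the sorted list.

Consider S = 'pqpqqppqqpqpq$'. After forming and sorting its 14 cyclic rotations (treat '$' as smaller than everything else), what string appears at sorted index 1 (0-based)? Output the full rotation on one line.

Answer: ppqqpqpq$pqpqq

Derivation:
All 14 rotations (rotation i = S[i:]+S[:i]):
  rot[0] = pqpqqppqqpqpq$
  rot[1] = qpqqppqqpqpq$p
  rot[2] = pqqppqqpqpq$pq
  rot[3] = qqppqqpqpq$pqp
  rot[4] = qppqqpqpq$pqpq
  rot[5] = ppqqpqpq$pqpqq
  rot[6] = pqqpqpq$pqpqqp
  rot[7] = qqpqpq$pqpqqpp
  rot[8] = qpqpq$pqpqqppq
  rot[9] = pqpq$pqpqqppqq
  rot[10] = qpq$pqpqqppqqp
  rot[11] = pq$pqpqqppqqpq
  rot[12] = q$pqpqqppqqpqp
  rot[13] = $pqpqqppqqpqpq
Sorted (with $ < everything):
  sorted[0] = $pqpqqppqqpqpq
  sorted[1] = ppqqpqpq$pqpqq
  sorted[2] = pq$pqpqqppqqpq
  sorted[3] = pqpq$pqpqqppqq
  sorted[4] = pqpqqppqqpqpq$
  sorted[5] = pqqppqqpqpq$pq
  sorted[6] = pqqpqpq$pqpqqp
  sorted[7] = q$pqpqqppqqpqp
  sorted[8] = qppqqpqpq$pqpq
  sorted[9] = qpq$pqpqqppqqp
  sorted[10] = qpqpq$pqpqqppq
  sorted[11] = qpqqppqqpqpq$p
  sorted[12] = qqppqqpqpq$pqp
  sorted[13] = qqpqpq$pqpqqpp
sorted[1] = ppqqpqpq$pqpqq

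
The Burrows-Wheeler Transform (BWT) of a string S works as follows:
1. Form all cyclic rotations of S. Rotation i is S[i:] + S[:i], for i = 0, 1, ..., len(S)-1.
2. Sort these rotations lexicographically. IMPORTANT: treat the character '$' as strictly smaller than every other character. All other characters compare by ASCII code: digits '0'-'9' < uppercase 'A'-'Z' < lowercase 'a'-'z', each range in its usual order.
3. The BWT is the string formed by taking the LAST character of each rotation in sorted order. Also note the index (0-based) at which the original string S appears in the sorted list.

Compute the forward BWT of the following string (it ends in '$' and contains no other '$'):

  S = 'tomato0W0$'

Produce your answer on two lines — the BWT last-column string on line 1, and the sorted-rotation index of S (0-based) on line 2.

Answer: 0Wo0motta$
9

Derivation:
All 10 rotations (rotation i = S[i:]+S[:i]):
  rot[0] = tomato0W0$
  rot[1] = omato0W0$t
  rot[2] = mato0W0$to
  rot[3] = ato0W0$tom
  rot[4] = to0W0$toma
  rot[5] = o0W0$tomat
  rot[6] = 0W0$tomato
  rot[7] = W0$tomato0
  rot[8] = 0$tomato0W
  rot[9] = $tomato0W0
Sorted (with $ < everything):
  sorted[0] = $tomato0W0  (last char: '0')
  sorted[1] = 0$tomato0W  (last char: 'W')
  sorted[2] = 0W0$tomato  (last char: 'o')
  sorted[3] = W0$tomato0  (last char: '0')
  sorted[4] = ato0W0$tom  (last char: 'm')
  sorted[5] = mato0W0$to  (last char: 'o')
  sorted[6] = o0W0$tomat  (last char: 't')
  sorted[7] = omato0W0$t  (last char: 't')
  sorted[8] = to0W0$toma  (last char: 'a')
  sorted[9] = tomato0W0$  (last char: '$')
Last column: 0Wo0motta$
Original string S is at sorted index 9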